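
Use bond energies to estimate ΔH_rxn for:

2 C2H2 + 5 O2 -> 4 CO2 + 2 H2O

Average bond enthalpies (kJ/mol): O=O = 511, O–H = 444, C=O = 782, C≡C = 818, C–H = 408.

ΔH ≈ −2209 kJ

Bonds broken (reactants):
  C≡C: 2 × 818 = 1636
  C–H: 4 × 408 = 1632
  O=O: 5 × 511 = 2555
  Σ(broken) = 5823 kJ
Bonds formed (products):
  C=O: 8 × 782 = 6256
  O–H: 4 × 444 = 1776
  Σ(formed) = 8032 kJ
ΔH = Σ(broken) − Σ(formed) = 5823 − 8032 = −2209 kJ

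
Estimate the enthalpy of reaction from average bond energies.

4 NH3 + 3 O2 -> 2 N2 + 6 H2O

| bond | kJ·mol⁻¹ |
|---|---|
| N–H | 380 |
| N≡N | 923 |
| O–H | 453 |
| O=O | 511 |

Bonds broken (reactants):
  N–H: 12 × 380 = 4560
  O=O: 3 × 511 = 1533
  Σ(broken) = 6093 kJ
Bonds formed (products):
  N≡N: 2 × 923 = 1846
  O–H: 12 × 453 = 5436
  Σ(formed) = 7282 kJ
ΔH = Σ(broken) − Σ(formed) = 6093 − 7282 = −1189 kJ

ΔH ≈ −1189 kJ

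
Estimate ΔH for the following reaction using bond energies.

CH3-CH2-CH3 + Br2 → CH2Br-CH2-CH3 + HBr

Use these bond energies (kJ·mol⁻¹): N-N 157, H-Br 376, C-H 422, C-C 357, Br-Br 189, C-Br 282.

Bonds broken (reactants):
  Br-Br: 1 × 189 = 189
  C-C: 2 × 357 = 714
  C-H: 8 × 422 = 3376
  Σ(broken) = 4279 kJ
Bonds formed (products):
  C-Br: 1 × 282 = 282
  C-C: 2 × 357 = 714
  C-H: 7 × 422 = 2954
  H-Br: 1 × 376 = 376
  Σ(formed) = 4326 kJ
ΔH = Σ(broken) − Σ(formed) = 4279 − 4326 = −47 kJ

ΔH ≈ −47 kJ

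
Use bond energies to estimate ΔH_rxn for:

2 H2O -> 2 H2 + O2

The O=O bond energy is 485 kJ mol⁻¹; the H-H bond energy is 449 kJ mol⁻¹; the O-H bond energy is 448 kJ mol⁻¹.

ΔH ≈ +409 kJ

Bonds broken (reactants):
  O-H: 4 × 448 = 1792
  Σ(broken) = 1792 kJ
Bonds formed (products):
  H-H: 2 × 449 = 898
  O=O: 1 × 485 = 485
  Σ(formed) = 1383 kJ
ΔH = Σ(broken) − Σ(formed) = 1792 − 1383 = +409 kJ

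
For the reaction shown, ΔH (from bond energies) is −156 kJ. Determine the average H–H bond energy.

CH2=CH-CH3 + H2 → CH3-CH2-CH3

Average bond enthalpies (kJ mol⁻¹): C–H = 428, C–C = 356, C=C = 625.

Let D be the H–H bond energy.
Σ(broken) = 1×356 + 6×428 + 1×625 + 1×D = 3549 + D
Σ(formed) = 2×356 + 8×428 = 4136
ΔH = Σ(broken) − Σ(formed) = (3549 + D) − (4136) = −587 + D
Setting this equal to −156 kJ gives D = 431 kJ/mol.

D(H–H) ≈ 431 kJ/mol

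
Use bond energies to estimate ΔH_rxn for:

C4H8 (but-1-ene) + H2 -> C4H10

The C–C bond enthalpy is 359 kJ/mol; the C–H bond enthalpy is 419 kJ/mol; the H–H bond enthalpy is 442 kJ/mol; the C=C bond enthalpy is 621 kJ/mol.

ΔH ≈ −134 kJ

Bonds broken (reactants):
  C–C: 2 × 359 = 718
  C–H: 8 × 419 = 3352
  C=C: 1 × 621 = 621
  H–H: 1 × 442 = 442
  Σ(broken) = 5133 kJ
Bonds formed (products):
  C–C: 3 × 359 = 1077
  C–H: 10 × 419 = 4190
  Σ(formed) = 5267 kJ
ΔH = Σ(broken) − Σ(formed) = 5133 − 5267 = −134 kJ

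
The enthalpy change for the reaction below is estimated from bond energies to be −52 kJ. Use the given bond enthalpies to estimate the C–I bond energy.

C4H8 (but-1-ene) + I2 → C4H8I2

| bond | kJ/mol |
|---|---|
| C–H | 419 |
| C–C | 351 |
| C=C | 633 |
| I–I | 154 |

D(C–I) ≈ 244 kJ/mol

Let D be the C–I bond energy.
Σ(broken) = 2×351 + 8×419 + 1×633 + 1×154 = 4841
Σ(formed) = 3×351 + 8×419 + 2×D = 4405 + 2D
ΔH = Σ(broken) − Σ(formed) = (4841) − (4405 + 2D) = +436 − 2D
Setting this equal to −52 kJ gives 2D = 488, so D = 244 kJ/mol.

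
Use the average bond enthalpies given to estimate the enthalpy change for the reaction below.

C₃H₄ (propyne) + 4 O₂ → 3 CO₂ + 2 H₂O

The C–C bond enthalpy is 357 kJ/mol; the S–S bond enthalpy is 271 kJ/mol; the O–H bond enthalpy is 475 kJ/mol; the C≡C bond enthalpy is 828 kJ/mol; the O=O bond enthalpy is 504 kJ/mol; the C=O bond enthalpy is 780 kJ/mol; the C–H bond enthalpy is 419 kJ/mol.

ΔH ≈ −1703 kJ

Bonds broken (reactants):
  C≡C: 1 × 828 = 828
  C–C: 1 × 357 = 357
  C–H: 4 × 419 = 1676
  O=O: 4 × 504 = 2016
  Σ(broken) = 4877 kJ
Bonds formed (products):
  C=O: 6 × 780 = 4680
  O–H: 4 × 475 = 1900
  Σ(formed) = 6580 kJ
ΔH = Σ(broken) − Σ(formed) = 4877 − 6580 = −1703 kJ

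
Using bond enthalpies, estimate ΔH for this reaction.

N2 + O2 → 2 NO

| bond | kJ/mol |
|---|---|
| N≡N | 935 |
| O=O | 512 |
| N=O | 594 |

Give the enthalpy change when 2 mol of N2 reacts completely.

ΔH = +518 kJ

Bonds broken (reactants):
  N≡N: 1 × 935 = 935
  O=O: 1 × 512 = 512
  Σ(broken) = 1447 kJ
Bonds formed (products):
  N=O: 2 × 594 = 1188
  Σ(formed) = 1188 kJ
ΔH = Σ(broken) − Σ(formed) = 1447 − 1188 = +259 kJ
For 2× the reaction as written: 2 × (+259) = +518 kJ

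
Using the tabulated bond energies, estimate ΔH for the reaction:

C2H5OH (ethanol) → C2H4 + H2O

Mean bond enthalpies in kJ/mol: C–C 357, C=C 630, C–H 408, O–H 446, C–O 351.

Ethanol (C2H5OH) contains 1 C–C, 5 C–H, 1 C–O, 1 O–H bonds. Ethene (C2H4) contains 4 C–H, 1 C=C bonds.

ΔH ≈ +40 kJ

Bonds broken (reactants):
  C–C: 1 × 357 = 357
  C–H: 5 × 408 = 2040
  C–O: 1 × 351 = 351
  O–H: 1 × 446 = 446
  Σ(broken) = 3194 kJ
Bonds formed (products):
  C–H: 4 × 408 = 1632
  C=C: 1 × 630 = 630
  O–H: 2 × 446 = 892
  Σ(formed) = 3154 kJ
ΔH = Σ(broken) − Σ(formed) = 3194 − 3154 = +40 kJ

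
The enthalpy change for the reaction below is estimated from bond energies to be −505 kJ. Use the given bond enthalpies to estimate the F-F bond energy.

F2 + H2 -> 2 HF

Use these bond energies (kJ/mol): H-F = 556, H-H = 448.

D(F-F) ≈ 159 kJ/mol

Let D be the F-F bond energy.
Σ(broken) = 1×D + 1×448 = 448 + D
Σ(formed) = 2×556 = 1112
ΔH = Σ(broken) − Σ(formed) = (448 + D) − (1112) = −664 + D
Setting this equal to −505 kJ gives D = 159 kJ/mol.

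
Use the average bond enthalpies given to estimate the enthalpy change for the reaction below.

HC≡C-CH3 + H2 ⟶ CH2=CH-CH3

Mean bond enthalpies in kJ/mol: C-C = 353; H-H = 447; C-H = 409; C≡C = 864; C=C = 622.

Bonds broken (reactants):
  C≡C: 1 × 864 = 864
  C-C: 1 × 353 = 353
  C-H: 4 × 409 = 1636
  H-H: 1 × 447 = 447
  Σ(broken) = 3300 kJ
Bonds formed (products):
  C-C: 1 × 353 = 353
  C-H: 6 × 409 = 2454
  C=C: 1 × 622 = 622
  Σ(formed) = 3429 kJ
ΔH = Σ(broken) − Σ(formed) = 3300 − 3429 = −129 kJ

ΔH ≈ −129 kJ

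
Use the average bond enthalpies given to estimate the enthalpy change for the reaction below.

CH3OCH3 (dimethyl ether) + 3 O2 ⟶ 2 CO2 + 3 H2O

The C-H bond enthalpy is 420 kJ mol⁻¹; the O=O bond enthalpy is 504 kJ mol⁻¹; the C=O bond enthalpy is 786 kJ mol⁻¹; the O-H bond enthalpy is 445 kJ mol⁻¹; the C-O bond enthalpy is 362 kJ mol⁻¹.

Bonds broken (reactants):
  C-H: 6 × 420 = 2520
  C-O: 2 × 362 = 724
  O=O: 3 × 504 = 1512
  Σ(broken) = 4756 kJ
Bonds formed (products):
  C=O: 4 × 786 = 3144
  O-H: 6 × 445 = 2670
  Σ(formed) = 5814 kJ
ΔH = Σ(broken) − Σ(formed) = 4756 − 5814 = −1058 kJ

ΔH ≈ −1058 kJ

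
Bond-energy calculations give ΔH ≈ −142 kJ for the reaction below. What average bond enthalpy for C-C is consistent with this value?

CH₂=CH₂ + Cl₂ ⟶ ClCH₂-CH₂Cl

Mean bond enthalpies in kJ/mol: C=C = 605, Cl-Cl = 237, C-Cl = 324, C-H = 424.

D(C-C) ≈ 336 kJ/mol

Let D be the C-C bond energy.
Σ(broken) = 4×424 + 1×605 + 1×237 = 2538
Σ(formed) = 1×D + 2×324 + 4×424 = 2344 + D
ΔH = Σ(broken) − Σ(formed) = (2538) − (2344 + D) = +194 − D
Setting this equal to −142 kJ gives D = 336 kJ/mol.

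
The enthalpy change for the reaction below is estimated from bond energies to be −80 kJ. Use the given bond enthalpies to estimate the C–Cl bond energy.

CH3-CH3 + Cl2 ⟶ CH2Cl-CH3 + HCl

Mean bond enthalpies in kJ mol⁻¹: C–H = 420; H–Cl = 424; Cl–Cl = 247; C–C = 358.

Let D be the C–Cl bond energy.
Σ(broken) = 1×358 + 6×420 + 1×247 = 3125
Σ(formed) = 1×358 + 1×D + 5×420 + 1×424 = 2882 + D
ΔH = Σ(broken) − Σ(formed) = (3125) − (2882 + D) = +243 − D
Setting this equal to −80 kJ gives D = 323 kJ/mol.

D(C–Cl) ≈ 323 kJ/mol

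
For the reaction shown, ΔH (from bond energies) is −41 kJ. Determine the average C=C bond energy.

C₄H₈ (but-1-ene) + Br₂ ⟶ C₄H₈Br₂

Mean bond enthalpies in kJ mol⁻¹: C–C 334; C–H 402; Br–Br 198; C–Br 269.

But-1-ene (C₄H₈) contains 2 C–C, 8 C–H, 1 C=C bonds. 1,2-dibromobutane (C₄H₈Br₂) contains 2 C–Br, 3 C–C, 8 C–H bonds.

D(C=C) ≈ 633 kJ/mol

Let D be the C=C bond energy.
Σ(broken) = 1×198 + 2×334 + 8×402 + 1×D = 4082 + D
Σ(formed) = 2×269 + 3×334 + 8×402 = 4756
ΔH = Σ(broken) − Σ(formed) = (4082 + D) − (4756) = −674 + D
Setting this equal to −41 kJ gives D = 633 kJ/mol.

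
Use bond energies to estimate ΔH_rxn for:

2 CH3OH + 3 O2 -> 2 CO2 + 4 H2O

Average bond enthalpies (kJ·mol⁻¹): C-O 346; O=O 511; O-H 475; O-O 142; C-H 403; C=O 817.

ΔH ≈ −1475 kJ

Bonds broken (reactants):
  C-H: 6 × 403 = 2418
  C-O: 2 × 346 = 692
  O-H: 2 × 475 = 950
  O=O: 3 × 511 = 1533
  Σ(broken) = 5593 kJ
Bonds formed (products):
  C=O: 4 × 817 = 3268
  O-H: 8 × 475 = 3800
  Σ(formed) = 7068 kJ
ΔH = Σ(broken) − Σ(formed) = 5593 − 7068 = −1475 kJ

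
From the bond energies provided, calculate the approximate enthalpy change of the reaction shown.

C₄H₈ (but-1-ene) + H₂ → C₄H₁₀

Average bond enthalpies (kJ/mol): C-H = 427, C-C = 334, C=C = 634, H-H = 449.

Bonds broken (reactants):
  C-C: 2 × 334 = 668
  C-H: 8 × 427 = 3416
  C=C: 1 × 634 = 634
  H-H: 1 × 449 = 449
  Σ(broken) = 5167 kJ
Bonds formed (products):
  C-C: 3 × 334 = 1002
  C-H: 10 × 427 = 4270
  Σ(formed) = 5272 kJ
ΔH = Σ(broken) − Σ(formed) = 5167 − 5272 = −105 kJ

ΔH ≈ −105 kJ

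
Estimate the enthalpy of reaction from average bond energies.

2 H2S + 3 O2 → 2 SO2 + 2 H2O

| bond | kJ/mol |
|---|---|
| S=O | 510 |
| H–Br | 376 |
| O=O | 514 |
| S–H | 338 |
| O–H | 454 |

ΔH ≈ −962 kJ

Bonds broken (reactants):
  O=O: 3 × 514 = 1542
  S–H: 4 × 338 = 1352
  Σ(broken) = 2894 kJ
Bonds formed (products):
  O–H: 4 × 454 = 1816
  S=O: 4 × 510 = 2040
  Σ(formed) = 3856 kJ
ΔH = Σ(broken) − Σ(formed) = 2894 − 3856 = −962 kJ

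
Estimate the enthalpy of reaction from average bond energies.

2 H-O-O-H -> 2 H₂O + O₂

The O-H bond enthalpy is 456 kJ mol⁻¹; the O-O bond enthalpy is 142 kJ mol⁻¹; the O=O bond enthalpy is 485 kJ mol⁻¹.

Bonds broken (reactants):
  O-H: 4 × 456 = 1824
  O-O: 2 × 142 = 284
  Σ(broken) = 2108 kJ
Bonds formed (products):
  O-H: 4 × 456 = 1824
  O=O: 1 × 485 = 485
  Σ(formed) = 2309 kJ
ΔH = Σ(broken) − Σ(formed) = 2108 − 2309 = −201 kJ

ΔH ≈ −201 kJ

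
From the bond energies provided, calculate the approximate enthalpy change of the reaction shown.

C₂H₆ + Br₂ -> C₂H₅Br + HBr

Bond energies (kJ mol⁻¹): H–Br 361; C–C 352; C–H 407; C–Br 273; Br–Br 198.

Bonds broken (reactants):
  Br–Br: 1 × 198 = 198
  C–C: 1 × 352 = 352
  C–H: 6 × 407 = 2442
  Σ(broken) = 2992 kJ
Bonds formed (products):
  C–Br: 1 × 273 = 273
  C–C: 1 × 352 = 352
  C–H: 5 × 407 = 2035
  H–Br: 1 × 361 = 361
  Σ(formed) = 3021 kJ
ΔH = Σ(broken) − Σ(formed) = 2992 − 3021 = −29 kJ

ΔH ≈ −29 kJ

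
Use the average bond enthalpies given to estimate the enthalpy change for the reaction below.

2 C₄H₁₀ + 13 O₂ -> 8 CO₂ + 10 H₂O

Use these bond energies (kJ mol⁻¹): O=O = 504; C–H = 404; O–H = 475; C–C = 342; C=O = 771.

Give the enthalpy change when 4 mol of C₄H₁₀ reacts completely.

ΔH = −10304 kJ

Bonds broken (reactants):
  C–C: 6 × 342 = 2052
  C–H: 20 × 404 = 8080
  O=O: 13 × 504 = 6552
  Σ(broken) = 16684 kJ
Bonds formed (products):
  C=O: 16 × 771 = 12336
  O–H: 20 × 475 = 9500
  Σ(formed) = 21836 kJ
ΔH = Σ(broken) − Σ(formed) = 16684 − 21836 = −5152 kJ
For 2× the reaction as written: 2 × (−5152) = −10304 kJ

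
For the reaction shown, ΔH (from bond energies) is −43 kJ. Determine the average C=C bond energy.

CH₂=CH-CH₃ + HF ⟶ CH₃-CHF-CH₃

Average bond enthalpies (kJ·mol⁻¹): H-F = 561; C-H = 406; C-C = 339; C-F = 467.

Let D be the C=C bond energy.
Σ(broken) = 1×339 + 6×406 + 1×D + 1×561 = 3336 + D
Σ(formed) = 2×339 + 1×467 + 7×406 = 3987
ΔH = Σ(broken) − Σ(formed) = (3336 + D) − (3987) = −651 + D
Setting this equal to −43 kJ gives D = 608 kJ/mol.

D(C=C) ≈ 608 kJ/mol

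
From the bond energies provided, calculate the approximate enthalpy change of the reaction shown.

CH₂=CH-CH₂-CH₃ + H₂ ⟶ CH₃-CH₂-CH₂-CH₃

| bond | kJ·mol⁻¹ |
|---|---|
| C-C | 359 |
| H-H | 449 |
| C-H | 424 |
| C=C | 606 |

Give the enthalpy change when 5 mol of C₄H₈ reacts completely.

Bonds broken (reactants):
  C-C: 2 × 359 = 718
  C-H: 8 × 424 = 3392
  C=C: 1 × 606 = 606
  H-H: 1 × 449 = 449
  Σ(broken) = 5165 kJ
Bonds formed (products):
  C-C: 3 × 359 = 1077
  C-H: 10 × 424 = 4240
  Σ(formed) = 5317 kJ
ΔH = Σ(broken) − Σ(formed) = 5165 − 5317 = −152 kJ
For 5× the reaction as written: 5 × (−152) = −760 kJ

ΔH = −760 kJ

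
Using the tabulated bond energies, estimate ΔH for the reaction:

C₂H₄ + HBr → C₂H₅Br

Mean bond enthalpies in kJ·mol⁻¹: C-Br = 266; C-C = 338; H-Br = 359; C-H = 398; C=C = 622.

ΔH ≈ −21 kJ

Bonds broken (reactants):
  C-H: 4 × 398 = 1592
  C=C: 1 × 622 = 622
  H-Br: 1 × 359 = 359
  Σ(broken) = 2573 kJ
Bonds formed (products):
  C-Br: 1 × 266 = 266
  C-C: 1 × 338 = 338
  C-H: 5 × 398 = 1990
  Σ(formed) = 2594 kJ
ΔH = Σ(broken) − Σ(formed) = 2573 − 2594 = −21 kJ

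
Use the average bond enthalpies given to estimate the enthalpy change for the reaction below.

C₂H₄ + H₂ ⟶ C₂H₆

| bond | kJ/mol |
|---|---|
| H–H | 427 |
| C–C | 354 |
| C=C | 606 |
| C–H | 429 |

Bonds broken (reactants):
  C–H: 4 × 429 = 1716
  C=C: 1 × 606 = 606
  H–H: 1 × 427 = 427
  Σ(broken) = 2749 kJ
Bonds formed (products):
  C–C: 1 × 354 = 354
  C–H: 6 × 429 = 2574
  Σ(formed) = 2928 kJ
ΔH = Σ(broken) − Σ(formed) = 2749 − 2928 = −179 kJ

ΔH ≈ −179 kJ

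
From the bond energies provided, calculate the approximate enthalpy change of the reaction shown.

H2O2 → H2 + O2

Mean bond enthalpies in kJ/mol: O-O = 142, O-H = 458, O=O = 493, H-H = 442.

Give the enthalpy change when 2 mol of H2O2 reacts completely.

Bonds broken (reactants):
  O-H: 2 × 458 = 916
  O-O: 1 × 142 = 142
  Σ(broken) = 1058 kJ
Bonds formed (products):
  H-H: 1 × 442 = 442
  O=O: 1 × 493 = 493
  Σ(formed) = 935 kJ
ΔH = Σ(broken) − Σ(formed) = 1058 − 935 = +123 kJ
For 2× the reaction as written: 2 × (+123) = +246 kJ

ΔH = +246 kJ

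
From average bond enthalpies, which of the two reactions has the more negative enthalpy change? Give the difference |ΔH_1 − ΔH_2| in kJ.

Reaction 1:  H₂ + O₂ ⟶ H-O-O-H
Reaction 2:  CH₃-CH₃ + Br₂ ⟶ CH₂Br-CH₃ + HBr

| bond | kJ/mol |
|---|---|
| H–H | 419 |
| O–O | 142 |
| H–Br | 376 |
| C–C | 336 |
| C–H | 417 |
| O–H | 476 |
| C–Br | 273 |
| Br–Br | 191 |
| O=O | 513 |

Reaction 1, by 121 kJ

Reaction 1:
  Bonds broken (reactants):
    H–H: 1 × 419 = 419
    O=O: 1 × 513 = 513
    Σ(broken) = 932 kJ
  Bonds formed (products):
    O–H: 2 × 476 = 952
    O–O: 1 × 142 = 142
    Σ(formed) = 1094 kJ
  ΔH_1 = 932 − 1094 = −162 kJ
Reaction 2:
  Bonds broken (reactants):
    Br–Br: 1 × 191 = 191
    C–C: 1 × 336 = 336
    C–H: 6 × 417 = 2502
    Σ(broken) = 3029 kJ
  Bonds formed (products):
    C–Br: 1 × 273 = 273
    C–C: 1 × 336 = 336
    C–H: 5 × 417 = 2085
    H–Br: 1 × 376 = 376
    Σ(formed) = 3070 kJ
  ΔH_2 = 3029 − 3070 = −41 kJ
ΔH_1 − ΔH_2 = −121 kJ, so reaction 1 has the more negative ΔH; |ΔH_1 − ΔH_2| = 121 kJ.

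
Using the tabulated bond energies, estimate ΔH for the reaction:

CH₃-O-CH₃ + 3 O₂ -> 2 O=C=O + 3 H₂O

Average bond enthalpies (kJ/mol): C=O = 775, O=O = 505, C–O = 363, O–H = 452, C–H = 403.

Bonds broken (reactants):
  C–H: 6 × 403 = 2418
  C–O: 2 × 363 = 726
  O=O: 3 × 505 = 1515
  Σ(broken) = 4659 kJ
Bonds formed (products):
  C=O: 4 × 775 = 3100
  O–H: 6 × 452 = 2712
  Σ(formed) = 5812 kJ
ΔH = Σ(broken) − Σ(formed) = 4659 − 5812 = −1153 kJ

ΔH ≈ −1153 kJ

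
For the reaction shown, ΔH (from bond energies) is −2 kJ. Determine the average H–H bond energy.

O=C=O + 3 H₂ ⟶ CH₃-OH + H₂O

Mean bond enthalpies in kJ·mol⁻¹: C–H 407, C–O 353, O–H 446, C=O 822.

D(H–H) ≈ 422 kJ/mol

Let D be the H–H bond energy.
Σ(broken) = 2×822 + 3×D = 1644 + 3D
Σ(formed) = 3×407 + 1×353 + 3×446 = 2912
ΔH = Σ(broken) − Σ(formed) = (1644 + 3D) − (2912) = −1268 + 3D
Setting this equal to −2 kJ gives 3D = 1266, so D = 422 kJ/mol.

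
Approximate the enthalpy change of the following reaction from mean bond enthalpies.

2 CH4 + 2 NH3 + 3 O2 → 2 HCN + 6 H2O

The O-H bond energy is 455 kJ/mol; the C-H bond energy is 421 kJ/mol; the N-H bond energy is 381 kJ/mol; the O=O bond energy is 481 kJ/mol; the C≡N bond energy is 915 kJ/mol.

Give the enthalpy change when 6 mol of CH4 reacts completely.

Bonds broken (reactants):
  C-H: 8 × 421 = 3368
  N-H: 6 × 381 = 2286
  O=O: 3 × 481 = 1443
  Σ(broken) = 7097 kJ
Bonds formed (products):
  C≡N: 2 × 915 = 1830
  C-H: 2 × 421 = 842
  O-H: 12 × 455 = 5460
  Σ(formed) = 8132 kJ
ΔH = Σ(broken) − Σ(formed) = 7097 − 8132 = −1035 kJ
For 3× the reaction as written: 3 × (−1035) = −3105 kJ

ΔH = −3105 kJ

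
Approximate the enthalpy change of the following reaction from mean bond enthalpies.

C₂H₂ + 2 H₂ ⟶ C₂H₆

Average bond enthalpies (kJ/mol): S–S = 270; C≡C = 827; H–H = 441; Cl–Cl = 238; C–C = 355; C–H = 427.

ΔH ≈ −354 kJ

Bonds broken (reactants):
  C≡C: 1 × 827 = 827
  C–H: 2 × 427 = 854
  H–H: 2 × 441 = 882
  Σ(broken) = 2563 kJ
Bonds formed (products):
  C–C: 1 × 355 = 355
  C–H: 6 × 427 = 2562
  Σ(formed) = 2917 kJ
ΔH = Σ(broken) − Σ(formed) = 2563 − 2917 = −354 kJ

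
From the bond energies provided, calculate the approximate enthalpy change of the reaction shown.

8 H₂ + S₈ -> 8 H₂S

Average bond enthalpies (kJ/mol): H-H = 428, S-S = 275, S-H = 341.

Bonds broken (reactants):
  H-H: 8 × 428 = 3424
  S-S: 8 × 275 = 2200
  Σ(broken) = 5624 kJ
Bonds formed (products):
  S-H: 16 × 341 = 5456
  Σ(formed) = 5456 kJ
ΔH = Σ(broken) − Σ(formed) = 5624 − 5456 = +168 kJ

ΔH ≈ +168 kJ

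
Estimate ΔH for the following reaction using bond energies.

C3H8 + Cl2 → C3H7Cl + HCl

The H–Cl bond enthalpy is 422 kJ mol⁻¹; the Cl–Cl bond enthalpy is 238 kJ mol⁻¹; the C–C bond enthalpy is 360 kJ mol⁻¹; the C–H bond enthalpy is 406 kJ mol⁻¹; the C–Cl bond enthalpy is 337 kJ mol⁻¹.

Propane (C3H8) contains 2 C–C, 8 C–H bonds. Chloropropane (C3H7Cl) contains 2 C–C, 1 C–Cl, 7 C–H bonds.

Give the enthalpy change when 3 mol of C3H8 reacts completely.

Bonds broken (reactants):
  C–C: 2 × 360 = 720
  C–H: 8 × 406 = 3248
  Cl–Cl: 1 × 238 = 238
  Σ(broken) = 4206 kJ
Bonds formed (products):
  C–C: 2 × 360 = 720
  C–Cl: 1 × 337 = 337
  C–H: 7 × 406 = 2842
  H–Cl: 1 × 422 = 422
  Σ(formed) = 4321 kJ
ΔH = Σ(broken) − Σ(formed) = 4206 − 4321 = −115 kJ
For 3× the reaction as written: 3 × (−115) = −345 kJ

ΔH = −345 kJ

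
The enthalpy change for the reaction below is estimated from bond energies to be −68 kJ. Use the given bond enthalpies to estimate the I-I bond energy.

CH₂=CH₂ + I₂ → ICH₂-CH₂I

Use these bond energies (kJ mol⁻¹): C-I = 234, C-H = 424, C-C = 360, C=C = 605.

D(I-I) ≈ 155 kJ/mol

Let D be the I-I bond energy.
Σ(broken) = 4×424 + 1×605 + 1×D = 2301 + D
Σ(formed) = 1×360 + 4×424 + 2×234 = 2524
ΔH = Σ(broken) − Σ(formed) = (2301 + D) − (2524) = −223 + D
Setting this equal to −68 kJ gives D = 155 kJ/mol.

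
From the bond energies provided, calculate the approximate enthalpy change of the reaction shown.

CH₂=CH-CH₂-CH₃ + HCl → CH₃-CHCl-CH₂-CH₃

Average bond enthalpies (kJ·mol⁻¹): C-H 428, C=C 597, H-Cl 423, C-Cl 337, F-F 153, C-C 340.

ΔH ≈ −85 kJ

Bonds broken (reactants):
  C-C: 2 × 340 = 680
  C-H: 8 × 428 = 3424
  C=C: 1 × 597 = 597
  H-Cl: 1 × 423 = 423
  Σ(broken) = 5124 kJ
Bonds formed (products):
  C-C: 3 × 340 = 1020
  C-Cl: 1 × 337 = 337
  C-H: 9 × 428 = 3852
  Σ(formed) = 5209 kJ
ΔH = Σ(broken) − Σ(formed) = 5124 − 5209 = −85 kJ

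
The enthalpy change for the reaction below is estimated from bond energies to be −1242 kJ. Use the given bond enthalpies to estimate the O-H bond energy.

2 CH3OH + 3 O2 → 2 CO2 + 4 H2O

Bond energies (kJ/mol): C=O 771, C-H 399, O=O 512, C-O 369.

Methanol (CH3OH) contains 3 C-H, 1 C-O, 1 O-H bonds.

D(O-H) ≈ 471 kJ/mol

Let D be the O-H bond energy.
Σ(broken) = 6×399 + 2×369 + 2×D + 3×512 = 4668 + 2D
Σ(formed) = 4×771 + 8×D = 3084 + 8D
ΔH = Σ(broken) − Σ(formed) = (4668 + 2D) − (3084 + 8D) = +1584 − 6D
Setting this equal to −1242 kJ gives 6D = 2826, so D = 471 kJ/mol.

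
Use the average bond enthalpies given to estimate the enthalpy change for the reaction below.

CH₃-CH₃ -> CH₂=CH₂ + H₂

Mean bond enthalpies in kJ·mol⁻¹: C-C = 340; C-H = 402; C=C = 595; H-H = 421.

Bonds broken (reactants):
  C-C: 1 × 340 = 340
  C-H: 6 × 402 = 2412
  Σ(broken) = 2752 kJ
Bonds formed (products):
  C-H: 4 × 402 = 1608
  C=C: 1 × 595 = 595
  H-H: 1 × 421 = 421
  Σ(formed) = 2624 kJ
ΔH = Σ(broken) − Σ(formed) = 2752 − 2624 = +128 kJ

ΔH ≈ +128 kJ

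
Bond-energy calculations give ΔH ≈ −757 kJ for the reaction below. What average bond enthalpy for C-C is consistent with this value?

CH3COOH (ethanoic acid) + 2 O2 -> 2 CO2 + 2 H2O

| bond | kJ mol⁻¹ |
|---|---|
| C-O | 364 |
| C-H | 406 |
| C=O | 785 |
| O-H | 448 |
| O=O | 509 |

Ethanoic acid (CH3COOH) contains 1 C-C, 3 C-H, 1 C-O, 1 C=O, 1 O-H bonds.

D(C-C) ≈ 342 kJ/mol

Let D be the C-C bond energy.
Σ(broken) = 1×D + 3×406 + 1×364 + 1×785 + 1×448 + 2×509 = 3833 + D
Σ(formed) = 4×785 + 4×448 = 4932
ΔH = Σ(broken) − Σ(formed) = (3833 + D) − (4932) = −1099 + D
Setting this equal to −757 kJ gives D = 342 kJ/mol.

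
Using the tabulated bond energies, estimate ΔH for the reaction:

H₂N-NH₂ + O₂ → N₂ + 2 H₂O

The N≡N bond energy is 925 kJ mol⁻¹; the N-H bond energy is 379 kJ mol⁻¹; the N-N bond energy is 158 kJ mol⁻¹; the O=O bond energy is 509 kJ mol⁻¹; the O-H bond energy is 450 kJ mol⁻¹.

Bonds broken (reactants):
  N-H: 4 × 379 = 1516
  N-N: 1 × 158 = 158
  O=O: 1 × 509 = 509
  Σ(broken) = 2183 kJ
Bonds formed (products):
  N≡N: 1 × 925 = 925
  O-H: 4 × 450 = 1800
  Σ(formed) = 2725 kJ
ΔH = Σ(broken) − Σ(formed) = 2183 − 2725 = −542 kJ

ΔH ≈ −542 kJ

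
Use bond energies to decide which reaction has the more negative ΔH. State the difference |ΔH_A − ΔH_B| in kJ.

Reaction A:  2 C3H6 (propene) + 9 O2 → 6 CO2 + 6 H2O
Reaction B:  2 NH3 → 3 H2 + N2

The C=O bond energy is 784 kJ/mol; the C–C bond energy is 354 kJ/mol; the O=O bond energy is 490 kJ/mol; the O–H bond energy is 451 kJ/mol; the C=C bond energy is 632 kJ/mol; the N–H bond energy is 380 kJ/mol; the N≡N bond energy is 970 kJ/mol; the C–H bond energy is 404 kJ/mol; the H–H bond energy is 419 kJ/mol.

Reaction A:
  Bonds broken (reactants):
    C–C: 2 × 354 = 708
    C–H: 12 × 404 = 4848
    C=C: 2 × 632 = 1264
    O=O: 9 × 490 = 4410
    Σ(broken) = 11230 kJ
  Bonds formed (products):
    C=O: 12 × 784 = 9408
    O–H: 12 × 451 = 5412
    Σ(formed) = 14820 kJ
  ΔH_A = 11230 − 14820 = −3590 kJ
Reaction B:
  Bonds broken (reactants):
    N–H: 6 × 380 = 2280
    Σ(broken) = 2280 kJ
  Bonds formed (products):
    H–H: 3 × 419 = 1257
    N≡N: 1 × 970 = 970
    Σ(formed) = 2227 kJ
  ΔH_B = 2280 − 2227 = +53 kJ
ΔH_A − ΔH_B = −3643 kJ, so reaction A has the more negative ΔH; |ΔH_A − ΔH_B| = 3643 kJ.

Reaction A, by 3643 kJ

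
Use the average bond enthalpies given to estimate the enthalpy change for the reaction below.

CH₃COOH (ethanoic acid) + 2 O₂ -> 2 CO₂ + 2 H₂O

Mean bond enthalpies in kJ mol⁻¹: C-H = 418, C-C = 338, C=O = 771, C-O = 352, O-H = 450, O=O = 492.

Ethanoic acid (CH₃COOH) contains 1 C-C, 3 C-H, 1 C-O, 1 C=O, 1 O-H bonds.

ΔH ≈ −735 kJ

Bonds broken (reactants):
  C-C: 1 × 338 = 338
  C-H: 3 × 418 = 1254
  C-O: 1 × 352 = 352
  C=O: 1 × 771 = 771
  O-H: 1 × 450 = 450
  O=O: 2 × 492 = 984
  Σ(broken) = 4149 kJ
Bonds formed (products):
  C=O: 4 × 771 = 3084
  O-H: 4 × 450 = 1800
  Σ(formed) = 4884 kJ
ΔH = Σ(broken) − Σ(formed) = 4149 − 4884 = −735 kJ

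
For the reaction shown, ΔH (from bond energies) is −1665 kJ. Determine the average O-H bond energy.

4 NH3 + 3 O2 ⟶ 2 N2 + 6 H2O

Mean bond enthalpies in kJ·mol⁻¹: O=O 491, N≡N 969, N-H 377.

D(O-H) ≈ 477 kJ/mol

Let D be the O-H bond energy.
Σ(broken) = 12×377 + 3×491 = 5997
Σ(formed) = 2×969 + 12×D = 1938 + 12D
ΔH = Σ(broken) − Σ(formed) = (5997) − (1938 + 12D) = +4059 − 12D
Setting this equal to −1665 kJ gives 12D = 5724, so D = 477 kJ/mol.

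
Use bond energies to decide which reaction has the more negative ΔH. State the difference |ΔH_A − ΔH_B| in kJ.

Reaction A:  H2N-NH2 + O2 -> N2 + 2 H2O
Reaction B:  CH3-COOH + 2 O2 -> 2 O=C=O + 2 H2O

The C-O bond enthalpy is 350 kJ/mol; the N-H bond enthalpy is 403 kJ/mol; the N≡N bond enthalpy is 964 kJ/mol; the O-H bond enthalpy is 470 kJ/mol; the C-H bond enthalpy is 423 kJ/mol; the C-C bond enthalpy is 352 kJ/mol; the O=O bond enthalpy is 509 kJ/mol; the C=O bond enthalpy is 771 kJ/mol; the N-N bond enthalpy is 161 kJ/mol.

Reaction A:
  Bonds broken (reactants):
    N-H: 4 × 403 = 1612
    N-N: 1 × 161 = 161
    O=O: 1 × 509 = 509
    Σ(broken) = 2282 kJ
  Bonds formed (products):
    N≡N: 1 × 964 = 964
    O-H: 4 × 470 = 1880
    Σ(formed) = 2844 kJ
  ΔH_A = 2282 − 2844 = −562 kJ
Reaction B:
  Bonds broken (reactants):
    C-C: 1 × 352 = 352
    C-H: 3 × 423 = 1269
    C-O: 1 × 350 = 350
    C=O: 1 × 771 = 771
    O-H: 1 × 470 = 470
    O=O: 2 × 509 = 1018
    Σ(broken) = 4230 kJ
  Bonds formed (products):
    C=O: 4 × 771 = 3084
    O-H: 4 × 470 = 1880
    Σ(formed) = 4964 kJ
  ΔH_B = 4230 − 4964 = −734 kJ
ΔH_A − ΔH_B = +172 kJ, so reaction B has the more negative ΔH; |ΔH_A − ΔH_B| = 172 kJ.

Reaction B, by 172 kJ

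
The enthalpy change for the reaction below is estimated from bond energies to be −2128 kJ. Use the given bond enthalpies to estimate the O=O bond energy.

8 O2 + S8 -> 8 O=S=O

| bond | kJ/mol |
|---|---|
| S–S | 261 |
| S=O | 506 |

Let D be the O=O bond energy.
Σ(broken) = 8×D + 8×261 = 2088 + 8D
Σ(formed) = 16×506 = 8096
ΔH = Σ(broken) − Σ(formed) = (2088 + 8D) − (8096) = −6008 + 8D
Setting this equal to −2128 kJ gives 8D = 3880, so D = 485 kJ/mol.

D(O=O) ≈ 485 kJ/mol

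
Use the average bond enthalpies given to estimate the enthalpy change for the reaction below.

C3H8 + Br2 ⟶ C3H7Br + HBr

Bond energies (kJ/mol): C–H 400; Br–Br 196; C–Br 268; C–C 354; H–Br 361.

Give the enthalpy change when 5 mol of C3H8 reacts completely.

ΔH = −165 kJ

Bonds broken (reactants):
  Br–Br: 1 × 196 = 196
  C–C: 2 × 354 = 708
  C–H: 8 × 400 = 3200
  Σ(broken) = 4104 kJ
Bonds formed (products):
  C–Br: 1 × 268 = 268
  C–C: 2 × 354 = 708
  C–H: 7 × 400 = 2800
  H–Br: 1 × 361 = 361
  Σ(formed) = 4137 kJ
ΔH = Σ(broken) − Σ(formed) = 4104 − 4137 = −33 kJ
For 5× the reaction as written: 5 × (−33) = −165 kJ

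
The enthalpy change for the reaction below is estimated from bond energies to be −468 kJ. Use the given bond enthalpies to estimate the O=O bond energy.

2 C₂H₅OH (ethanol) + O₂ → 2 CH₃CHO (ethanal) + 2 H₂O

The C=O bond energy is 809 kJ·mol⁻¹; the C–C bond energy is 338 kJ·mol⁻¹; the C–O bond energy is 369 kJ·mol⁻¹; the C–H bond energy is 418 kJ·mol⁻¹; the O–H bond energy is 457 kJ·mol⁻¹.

Let D be the O=O bond energy.
Σ(broken) = 2×338 + 10×418 + 2×369 + 2×457 + 1×D = 6508 + D
Σ(formed) = 2×338 + 8×418 + 2×809 + 4×457 = 7466
ΔH = Σ(broken) − Σ(formed) = (6508 + D) − (7466) = −958 + D
Setting this equal to −468 kJ gives D = 490 kJ/mol.

D(O=O) ≈ 490 kJ/mol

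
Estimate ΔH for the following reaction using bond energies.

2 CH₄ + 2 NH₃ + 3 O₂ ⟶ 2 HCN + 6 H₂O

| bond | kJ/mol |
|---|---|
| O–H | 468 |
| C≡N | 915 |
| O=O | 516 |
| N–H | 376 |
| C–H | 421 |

ΔH ≈ −1116 kJ

Bonds broken (reactants):
  C–H: 8 × 421 = 3368
  N–H: 6 × 376 = 2256
  O=O: 3 × 516 = 1548
  Σ(broken) = 7172 kJ
Bonds formed (products):
  C≡N: 2 × 915 = 1830
  C–H: 2 × 421 = 842
  O–H: 12 × 468 = 5616
  Σ(formed) = 8288 kJ
ΔH = Σ(broken) − Σ(formed) = 7172 − 8288 = −1116 kJ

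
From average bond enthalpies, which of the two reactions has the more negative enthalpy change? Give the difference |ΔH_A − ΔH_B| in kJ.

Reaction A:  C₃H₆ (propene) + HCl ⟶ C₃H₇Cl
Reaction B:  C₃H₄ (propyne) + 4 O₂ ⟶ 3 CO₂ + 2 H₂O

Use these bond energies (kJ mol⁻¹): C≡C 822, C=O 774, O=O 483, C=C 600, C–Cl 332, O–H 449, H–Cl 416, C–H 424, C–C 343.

Reaction A:
  Bonds broken (reactants):
    C–C: 1 × 343 = 343
    C–H: 6 × 424 = 2544
    C=C: 1 × 600 = 600
    H–Cl: 1 × 416 = 416
    Σ(broken) = 3903 kJ
  Bonds formed (products):
    C–C: 2 × 343 = 686
    C–Cl: 1 × 332 = 332
    C–H: 7 × 424 = 2968
    Σ(formed) = 3986 kJ
  ΔH_A = 3903 − 3986 = −83 kJ
Reaction B:
  Bonds broken (reactants):
    C≡C: 1 × 822 = 822
    C–C: 1 × 343 = 343
    C–H: 4 × 424 = 1696
    O=O: 4 × 483 = 1932
    Σ(broken) = 4793 kJ
  Bonds formed (products):
    C=O: 6 × 774 = 4644
    O–H: 4 × 449 = 1796
    Σ(formed) = 6440 kJ
  ΔH_B = 4793 − 6440 = −1647 kJ
ΔH_A − ΔH_B = +1564 kJ, so reaction B has the more negative ΔH; |ΔH_A − ΔH_B| = 1564 kJ.

Reaction B, by 1564 kJ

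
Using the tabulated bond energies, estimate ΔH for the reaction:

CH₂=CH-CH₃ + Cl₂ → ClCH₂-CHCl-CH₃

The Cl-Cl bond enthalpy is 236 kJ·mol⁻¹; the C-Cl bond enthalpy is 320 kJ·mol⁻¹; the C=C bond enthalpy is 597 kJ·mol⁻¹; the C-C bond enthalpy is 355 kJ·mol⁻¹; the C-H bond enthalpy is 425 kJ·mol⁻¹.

Bonds broken (reactants):
  C-C: 1 × 355 = 355
  C-H: 6 × 425 = 2550
  C=C: 1 × 597 = 597
  Cl-Cl: 1 × 236 = 236
  Σ(broken) = 3738 kJ
Bonds formed (products):
  C-C: 2 × 355 = 710
  C-Cl: 2 × 320 = 640
  C-H: 6 × 425 = 2550
  Σ(formed) = 3900 kJ
ΔH = Σ(broken) − Σ(formed) = 3738 − 3900 = −162 kJ

ΔH ≈ −162 kJ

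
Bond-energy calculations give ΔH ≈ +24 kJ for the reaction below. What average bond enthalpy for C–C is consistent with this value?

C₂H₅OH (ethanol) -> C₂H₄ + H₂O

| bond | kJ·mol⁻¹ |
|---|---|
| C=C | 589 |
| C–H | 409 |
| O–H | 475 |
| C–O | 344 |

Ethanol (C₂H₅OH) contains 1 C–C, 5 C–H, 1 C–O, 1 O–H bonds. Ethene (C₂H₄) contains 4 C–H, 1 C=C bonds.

Let D be the C–C bond energy.
Σ(broken) = 1×D + 5×409 + 1×344 + 1×475 = 2864 + D
Σ(formed) = 4×409 + 1×589 + 2×475 = 3175
ΔH = Σ(broken) − Σ(formed) = (2864 + D) − (3175) = −311 + D
Setting this equal to +24 kJ gives D = 335 kJ/mol.

D(C–C) ≈ 335 kJ/mol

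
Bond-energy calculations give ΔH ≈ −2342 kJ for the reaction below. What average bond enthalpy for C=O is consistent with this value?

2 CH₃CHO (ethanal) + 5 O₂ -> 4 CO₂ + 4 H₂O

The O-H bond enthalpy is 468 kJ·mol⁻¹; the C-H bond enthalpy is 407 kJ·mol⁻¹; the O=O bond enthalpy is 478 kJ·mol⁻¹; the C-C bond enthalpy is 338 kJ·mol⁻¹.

D(C=O) ≈ 820 kJ/mol

Let D be the C=O bond energy.
Σ(broken) = 2×338 + 8×407 + 2×D + 5×478 = 6322 + 2D
Σ(formed) = 8×D + 8×468 = 3744 + 8D
ΔH = Σ(broken) − Σ(formed) = (6322 + 2D) − (3744 + 8D) = +2578 − 6D
Setting this equal to −2342 kJ gives 6D = 4920, so D = 820 kJ/mol.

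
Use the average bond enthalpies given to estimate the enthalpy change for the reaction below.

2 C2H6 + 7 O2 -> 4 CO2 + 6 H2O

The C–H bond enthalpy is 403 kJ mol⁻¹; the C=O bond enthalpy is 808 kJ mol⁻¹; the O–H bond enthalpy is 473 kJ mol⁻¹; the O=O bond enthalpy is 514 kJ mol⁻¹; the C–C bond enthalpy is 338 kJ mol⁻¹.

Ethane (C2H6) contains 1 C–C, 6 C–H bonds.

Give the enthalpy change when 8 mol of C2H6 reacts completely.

Bonds broken (reactants):
  C–C: 2 × 338 = 676
  C–H: 12 × 403 = 4836
  O=O: 7 × 514 = 3598
  Σ(broken) = 9110 kJ
Bonds formed (products):
  C=O: 8 × 808 = 6464
  O–H: 12 × 473 = 5676
  Σ(formed) = 12140 kJ
ΔH = Σ(broken) − Σ(formed) = 9110 − 12140 = −3030 kJ
For 4× the reaction as written: 4 × (−3030) = −12120 kJ

ΔH = −12120 kJ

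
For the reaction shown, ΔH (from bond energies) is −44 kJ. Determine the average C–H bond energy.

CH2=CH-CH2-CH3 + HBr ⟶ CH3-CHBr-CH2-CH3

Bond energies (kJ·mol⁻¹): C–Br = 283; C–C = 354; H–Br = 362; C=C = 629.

Let D be the C–H bond energy.
Σ(broken) = 2×354 + 8×D + 1×629 + 1×362 = 1699 + 8D
Σ(formed) = 1×283 + 3×354 + 9×D = 1345 + 9D
ΔH = Σ(broken) − Σ(formed) = (1699 + 8D) − (1345 + 9D) = +354 − D
Setting this equal to −44 kJ gives D = 398 kJ/mol.

D(C–H) ≈ 398 kJ/mol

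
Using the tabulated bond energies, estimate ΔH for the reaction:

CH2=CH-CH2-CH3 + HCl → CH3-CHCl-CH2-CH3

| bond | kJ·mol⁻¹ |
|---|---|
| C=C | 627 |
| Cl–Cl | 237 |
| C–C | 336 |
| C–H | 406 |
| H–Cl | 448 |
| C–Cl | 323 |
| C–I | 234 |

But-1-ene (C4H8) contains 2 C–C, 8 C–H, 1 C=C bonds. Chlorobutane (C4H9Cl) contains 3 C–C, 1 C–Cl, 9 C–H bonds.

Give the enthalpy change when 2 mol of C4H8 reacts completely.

ΔH = +20 kJ

Bonds broken (reactants):
  C–C: 2 × 336 = 672
  C–H: 8 × 406 = 3248
  C=C: 1 × 627 = 627
  H–Cl: 1 × 448 = 448
  Σ(broken) = 4995 kJ
Bonds formed (products):
  C–C: 3 × 336 = 1008
  C–Cl: 1 × 323 = 323
  C–H: 9 × 406 = 3654
  Σ(formed) = 4985 kJ
ΔH = Σ(broken) − Σ(formed) = 4995 − 4985 = +10 kJ
For 2× the reaction as written: 2 × (+10) = +20 kJ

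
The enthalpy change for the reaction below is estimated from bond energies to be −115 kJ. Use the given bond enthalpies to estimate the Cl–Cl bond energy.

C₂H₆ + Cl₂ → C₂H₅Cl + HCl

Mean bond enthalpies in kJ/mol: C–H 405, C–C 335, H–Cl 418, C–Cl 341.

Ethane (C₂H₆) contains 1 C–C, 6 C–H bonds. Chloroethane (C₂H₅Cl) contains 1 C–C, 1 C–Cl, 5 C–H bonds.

D(Cl–Cl) ≈ 239 kJ/mol

Let D be the Cl–Cl bond energy.
Σ(broken) = 1×335 + 6×405 + 1×D = 2765 + D
Σ(formed) = 1×335 + 1×341 + 5×405 + 1×418 = 3119
ΔH = Σ(broken) − Σ(formed) = (2765 + D) − (3119) = −354 + D
Setting this equal to −115 kJ gives D = 239 kJ/mol.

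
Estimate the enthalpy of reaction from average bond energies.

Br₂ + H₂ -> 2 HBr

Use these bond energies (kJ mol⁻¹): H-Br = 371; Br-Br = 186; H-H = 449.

Bonds broken (reactants):
  Br-Br: 1 × 186 = 186
  H-H: 1 × 449 = 449
  Σ(broken) = 635 kJ
Bonds formed (products):
  H-Br: 2 × 371 = 742
  Σ(formed) = 742 kJ
ΔH = Σ(broken) − Σ(formed) = 635 − 742 = −107 kJ

ΔH ≈ −107 kJ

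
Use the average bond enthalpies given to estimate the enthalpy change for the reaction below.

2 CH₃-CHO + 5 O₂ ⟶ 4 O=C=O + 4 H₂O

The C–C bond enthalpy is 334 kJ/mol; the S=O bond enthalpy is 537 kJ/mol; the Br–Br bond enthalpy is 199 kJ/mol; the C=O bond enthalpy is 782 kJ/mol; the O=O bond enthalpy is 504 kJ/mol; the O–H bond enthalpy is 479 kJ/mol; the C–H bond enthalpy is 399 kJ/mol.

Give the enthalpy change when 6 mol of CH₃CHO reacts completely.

Bonds broken (reactants):
  C–C: 2 × 334 = 668
  C–H: 8 × 399 = 3192
  C=O: 2 × 782 = 1564
  O=O: 5 × 504 = 2520
  Σ(broken) = 7944 kJ
Bonds formed (products):
  C=O: 8 × 782 = 6256
  O–H: 8 × 479 = 3832
  Σ(formed) = 10088 kJ
ΔH = Σ(broken) − Σ(formed) = 7944 − 10088 = −2144 kJ
For 3× the reaction as written: 3 × (−2144) = −6432 kJ

ΔH = −6432 kJ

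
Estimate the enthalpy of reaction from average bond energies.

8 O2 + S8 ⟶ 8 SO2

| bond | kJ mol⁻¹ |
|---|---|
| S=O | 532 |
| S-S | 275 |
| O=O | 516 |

ΔH ≈ −2184 kJ

Bonds broken (reactants):
  O=O: 8 × 516 = 4128
  S-S: 8 × 275 = 2200
  Σ(broken) = 6328 kJ
Bonds formed (products):
  S=O: 16 × 532 = 8512
  Σ(formed) = 8512 kJ
ΔH = Σ(broken) − Σ(formed) = 6328 − 8512 = −2184 kJ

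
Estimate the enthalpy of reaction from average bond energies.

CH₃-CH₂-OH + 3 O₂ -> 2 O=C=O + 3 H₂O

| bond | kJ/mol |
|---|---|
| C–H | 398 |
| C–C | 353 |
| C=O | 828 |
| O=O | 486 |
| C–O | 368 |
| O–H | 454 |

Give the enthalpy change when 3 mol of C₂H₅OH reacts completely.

ΔH = −4239 kJ

Bonds broken (reactants):
  C–C: 1 × 353 = 353
  C–H: 5 × 398 = 1990
  C–O: 1 × 368 = 368
  O–H: 1 × 454 = 454
  O=O: 3 × 486 = 1458
  Σ(broken) = 4623 kJ
Bonds formed (products):
  C=O: 4 × 828 = 3312
  O–H: 6 × 454 = 2724
  Σ(formed) = 6036 kJ
ΔH = Σ(broken) − Σ(formed) = 4623 − 6036 = −1413 kJ
For 3× the reaction as written: 3 × (−1413) = −4239 kJ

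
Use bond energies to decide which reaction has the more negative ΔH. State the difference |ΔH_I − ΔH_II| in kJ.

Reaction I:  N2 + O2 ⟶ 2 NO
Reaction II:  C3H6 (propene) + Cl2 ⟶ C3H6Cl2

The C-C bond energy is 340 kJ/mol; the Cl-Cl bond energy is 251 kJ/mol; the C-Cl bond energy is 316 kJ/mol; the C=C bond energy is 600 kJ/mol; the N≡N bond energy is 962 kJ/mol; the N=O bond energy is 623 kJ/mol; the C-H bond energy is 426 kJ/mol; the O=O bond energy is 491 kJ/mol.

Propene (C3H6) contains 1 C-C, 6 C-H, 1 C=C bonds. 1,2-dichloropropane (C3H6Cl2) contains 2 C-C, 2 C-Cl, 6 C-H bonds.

Reaction I:
  Bonds broken (reactants):
    N≡N: 1 × 962 = 962
    O=O: 1 × 491 = 491
    Σ(broken) = 1453 kJ
  Bonds formed (products):
    N=O: 2 × 623 = 1246
    Σ(formed) = 1246 kJ
  ΔH_I = 1453 − 1246 = +207 kJ
Reaction II:
  Bonds broken (reactants):
    C-C: 1 × 340 = 340
    C-H: 6 × 426 = 2556
    C=C: 1 × 600 = 600
    Cl-Cl: 1 × 251 = 251
    Σ(broken) = 3747 kJ
  Bonds formed (products):
    C-C: 2 × 340 = 680
    C-Cl: 2 × 316 = 632
    C-H: 6 × 426 = 2556
    Σ(formed) = 3868 kJ
  ΔH_II = 3747 − 3868 = −121 kJ
ΔH_I − ΔH_II = +328 kJ, so reaction II has the more negative ΔH; |ΔH_I − ΔH_II| = 328 kJ.

Reaction II, by 328 kJ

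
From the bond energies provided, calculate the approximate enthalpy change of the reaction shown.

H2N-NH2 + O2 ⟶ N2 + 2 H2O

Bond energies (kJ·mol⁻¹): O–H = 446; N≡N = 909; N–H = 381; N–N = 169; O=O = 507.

ΔH ≈ −493 kJ

Bonds broken (reactants):
  N–H: 4 × 381 = 1524
  N–N: 1 × 169 = 169
  O=O: 1 × 507 = 507
  Σ(broken) = 2200 kJ
Bonds formed (products):
  N≡N: 1 × 909 = 909
  O–H: 4 × 446 = 1784
  Σ(formed) = 2693 kJ
ΔH = Σ(broken) − Σ(formed) = 2200 − 2693 = −493 kJ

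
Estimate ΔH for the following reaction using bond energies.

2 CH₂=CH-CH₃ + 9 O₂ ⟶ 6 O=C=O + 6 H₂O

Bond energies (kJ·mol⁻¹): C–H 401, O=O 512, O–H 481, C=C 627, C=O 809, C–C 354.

ΔH ≈ −4098 kJ

Bonds broken (reactants):
  C–C: 2 × 354 = 708
  C–H: 12 × 401 = 4812
  C=C: 2 × 627 = 1254
  O=O: 9 × 512 = 4608
  Σ(broken) = 11382 kJ
Bonds formed (products):
  C=O: 12 × 809 = 9708
  O–H: 12 × 481 = 5772
  Σ(formed) = 15480 kJ
ΔH = Σ(broken) − Σ(formed) = 11382 − 15480 = −4098 kJ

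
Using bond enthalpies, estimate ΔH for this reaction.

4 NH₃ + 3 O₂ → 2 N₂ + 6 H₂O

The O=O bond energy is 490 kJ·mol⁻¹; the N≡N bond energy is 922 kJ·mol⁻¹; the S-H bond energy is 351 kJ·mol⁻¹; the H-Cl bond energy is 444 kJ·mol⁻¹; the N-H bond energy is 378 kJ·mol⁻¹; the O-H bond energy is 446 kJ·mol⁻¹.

ΔH ≈ −1190 kJ

Bonds broken (reactants):
  N-H: 12 × 378 = 4536
  O=O: 3 × 490 = 1470
  Σ(broken) = 6006 kJ
Bonds formed (products):
  N≡N: 2 × 922 = 1844
  O-H: 12 × 446 = 5352
  Σ(formed) = 7196 kJ
ΔH = Σ(broken) − Σ(formed) = 6006 − 7196 = −1190 kJ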